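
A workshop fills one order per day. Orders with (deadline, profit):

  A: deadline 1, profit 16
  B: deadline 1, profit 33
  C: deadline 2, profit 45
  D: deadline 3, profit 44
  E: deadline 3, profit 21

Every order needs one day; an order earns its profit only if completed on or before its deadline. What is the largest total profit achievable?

Sort by profit descending; place each in the latest free slot ≤ its deadline.
Profit order: C=45 D=44 B=33 E=21 A=16
Assign: C→slot 2, D→slot 3, B→slot 1, E skipped, A skipped.
Slots: [1:B] [2:C] [3:D]
Profit = 33 + 45 + 44 = 122

122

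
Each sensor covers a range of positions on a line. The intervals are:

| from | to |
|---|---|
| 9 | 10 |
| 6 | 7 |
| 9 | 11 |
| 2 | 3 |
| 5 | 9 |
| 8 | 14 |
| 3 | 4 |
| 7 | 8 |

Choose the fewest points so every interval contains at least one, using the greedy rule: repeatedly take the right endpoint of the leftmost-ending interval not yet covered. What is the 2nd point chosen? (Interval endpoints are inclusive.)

Process intervals by earliest right end; each time one isn't hit yet, stab at its right endpoint.
Sorted: [2,3] [3,4] [6,7] [7,8] [5,9] [9,10] [9,11] [8,14]
{[2,3],[3,4]} hit by 3; {[6,7],[7,8],[5,9]} hit by 7; {[9,10],[9,11],[8,14]} hit by 10.
Points: 3, 7, 10 (3 total).

7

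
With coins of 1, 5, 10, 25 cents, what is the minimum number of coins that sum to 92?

92 = 3×25 + 1×10 + 1×5 + 2×1
Total coins = 3 + 1 + 1 + 2 = 7

7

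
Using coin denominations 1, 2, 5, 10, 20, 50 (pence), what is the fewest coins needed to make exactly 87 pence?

5

Use the largest denomination that fits, subtract, and repeat.
87 = 1×50 + 1×20 + 1×10 + 1×5 + 1×2
Total coins = 1 + 1 + 1 + 1 + 1 = 5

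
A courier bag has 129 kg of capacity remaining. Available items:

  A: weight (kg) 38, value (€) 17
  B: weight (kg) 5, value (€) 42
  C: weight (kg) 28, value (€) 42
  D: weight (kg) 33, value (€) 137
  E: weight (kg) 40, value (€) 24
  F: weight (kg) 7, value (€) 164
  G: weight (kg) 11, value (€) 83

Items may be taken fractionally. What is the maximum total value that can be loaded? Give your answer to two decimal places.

Greedy by value/weight ratio, highest first.
Ratios (sorted): F 23.43, B 8.40, G 7.55, D 4.15, C 1.50, E 0.60, A 0.45
take F (7 @ 164); take B (5 @ 42); take G (11 @ 83); take D (33 @ 137); take C (28 @ 42); take E (40 @ 24); take 5/38 of A → 2.24. Capacity used 129/129.
Total value = 494.24

494.24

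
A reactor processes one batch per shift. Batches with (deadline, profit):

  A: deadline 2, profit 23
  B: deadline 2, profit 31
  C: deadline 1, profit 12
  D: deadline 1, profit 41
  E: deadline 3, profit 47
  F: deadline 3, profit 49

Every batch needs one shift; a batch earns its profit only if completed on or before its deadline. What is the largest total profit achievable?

Sort by profit descending; place each in the latest free slot ≤ its deadline.
By profit: F(d3,49), E(d3,47), D(d1,41), B(d2,31), A(d2,23), C(d1,12)
F→slot 3; E→slot 2; D→slot 1; B skipped; A skipped; C skipped.
Profit = 41 + 47 + 49 = 137

137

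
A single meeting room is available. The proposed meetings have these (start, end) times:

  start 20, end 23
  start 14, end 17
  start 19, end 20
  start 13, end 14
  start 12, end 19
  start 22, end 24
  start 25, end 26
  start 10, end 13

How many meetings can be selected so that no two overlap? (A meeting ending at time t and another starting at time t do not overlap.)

Sorted by end: (10,13)  (13,14)  (14,17)  (12,19)  (19,20)  (20,23)  (22,24)  (25,26)
take (10,13); take (13,14); take (14,17); take (19,20); take (20,23); skip (22,24); take (25,26).
Selected 6 meetings.

6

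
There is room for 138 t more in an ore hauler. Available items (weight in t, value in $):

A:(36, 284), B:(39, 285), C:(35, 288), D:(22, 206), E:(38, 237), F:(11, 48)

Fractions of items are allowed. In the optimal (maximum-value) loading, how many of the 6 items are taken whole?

4

Greedy by value/weight ratio, highest first.
Ratios (sorted): D 9.36, C 8.23, A 7.89, B 7.31, E 6.24, F 4.36
take D (22 @ 206); take C (35 @ 288); take A (36 @ 284); take B (39 @ 285); take 6/38 of E → 37.42. Capacity used 138/138.
4 item(s) taken whole; one partial (take 6/38 of E).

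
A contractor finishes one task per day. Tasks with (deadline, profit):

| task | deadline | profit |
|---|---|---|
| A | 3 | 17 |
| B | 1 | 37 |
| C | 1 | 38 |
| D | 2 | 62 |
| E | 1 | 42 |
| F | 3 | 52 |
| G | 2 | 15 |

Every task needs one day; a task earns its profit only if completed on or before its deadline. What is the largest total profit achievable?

156

Profit order: D=62 F=52 E=42 C=38 B=37 A=17 G=15
Assign: D→slot 2, F→slot 3, E→slot 1, C skipped, B skipped, A skipped, G skipped.
Slots: [1:E] [2:D] [3:F]
Profit = 42 + 62 + 52 = 156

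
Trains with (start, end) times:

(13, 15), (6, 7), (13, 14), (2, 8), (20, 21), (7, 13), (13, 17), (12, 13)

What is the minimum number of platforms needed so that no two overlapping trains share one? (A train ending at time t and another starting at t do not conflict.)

3

The answer is the maximum number of intervals overlapping at any instant.
starts: [2, 6, 7, 12, 13, 13, 13, 20]
ends:   [7, 8, 13, 13, 14, 15, 17, 21]
s2→1 s6→2 e7→1 s7→2 e8→1 s12→2 e13→1 e13→0 s13→1 s13→2 s13→3  — peak 3.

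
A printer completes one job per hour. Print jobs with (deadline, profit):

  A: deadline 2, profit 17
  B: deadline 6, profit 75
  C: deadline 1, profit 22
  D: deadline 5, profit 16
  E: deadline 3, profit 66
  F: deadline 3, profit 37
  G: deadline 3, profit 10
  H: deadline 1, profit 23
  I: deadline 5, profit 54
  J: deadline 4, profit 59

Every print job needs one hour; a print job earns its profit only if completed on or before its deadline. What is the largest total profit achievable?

314

Profit order: B=75 E=66 J=59 I=54 F=37 H=23 C=22 A=17 D=16 G=10
Assign: B→slot 6, E→slot 3, J→slot 4, I→slot 5, F→slot 2, H→slot 1, C skipped, A skipped, D skipped, G skipped.
Slots: [1:H] [2:F] [3:E] [4:J] [5:I] [6:B]
Profit = 23 + 37 + 66 + 59 + 54 + 75 = 314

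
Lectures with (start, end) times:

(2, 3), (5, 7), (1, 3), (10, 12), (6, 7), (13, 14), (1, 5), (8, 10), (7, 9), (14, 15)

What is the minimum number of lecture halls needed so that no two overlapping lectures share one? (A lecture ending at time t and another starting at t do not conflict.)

3

Count concurrent intervals with a sweep; the peak is the room count.
starts: [1, 1, 2, 5, 6, 7, 8, 10, 13, 14]
ends:   [3, 3, 5, 7, 7, 9, 10, 12, 14, 15]
s1→1 s1→2 s2→3  — peak 3.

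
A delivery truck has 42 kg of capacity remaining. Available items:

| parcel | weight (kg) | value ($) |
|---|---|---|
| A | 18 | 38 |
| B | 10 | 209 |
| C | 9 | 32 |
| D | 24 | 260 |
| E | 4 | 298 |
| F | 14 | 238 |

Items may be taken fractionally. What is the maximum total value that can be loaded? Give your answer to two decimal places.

896.67

Ratios (sorted): E 74.50, B 20.90, F 17.00, D 10.83, C 3.56, A 2.11
take E (4 @ 298); take B (10 @ 209); take F (14 @ 238); take 14/24 of D → 151.67. Capacity used 42/42.
Total value = 896.67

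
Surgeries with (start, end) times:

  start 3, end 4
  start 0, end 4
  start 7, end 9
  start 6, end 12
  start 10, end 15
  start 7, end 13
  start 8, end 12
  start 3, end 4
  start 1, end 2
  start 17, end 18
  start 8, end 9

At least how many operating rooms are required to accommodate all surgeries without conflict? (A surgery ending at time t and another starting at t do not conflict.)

The answer is the maximum number of intervals overlapping at any instant.
Events (time:±→running): 0:+→1 1:+→2 2:-→1 3:+→2 3:+→3 4:-→2 4:-→1 4:-→0 6:+→1 7:+→2 7:+→3 8:+→4 8:+→5 … peak 5.

5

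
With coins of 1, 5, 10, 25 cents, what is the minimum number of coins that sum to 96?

6

96 = 3×25 + 2×10 + 1×1
Total coins = 3 + 2 + 1 = 6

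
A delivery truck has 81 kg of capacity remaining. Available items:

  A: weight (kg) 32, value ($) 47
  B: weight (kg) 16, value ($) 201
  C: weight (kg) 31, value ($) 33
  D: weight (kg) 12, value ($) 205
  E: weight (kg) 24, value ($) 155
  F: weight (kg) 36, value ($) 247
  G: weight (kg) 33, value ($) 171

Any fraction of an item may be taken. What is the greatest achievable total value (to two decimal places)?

762.79

Greedy by value/weight ratio, highest first.
Ratios (sorted): D 17.08, B 12.56, F 6.86, E 6.46, G 5.18, A 1.47, C 1.06
take D (12 @ 205); take B (16 @ 201); take F (36 @ 247); take 17/24 of E → 109.79. Capacity used 81/81.
Total value = 762.79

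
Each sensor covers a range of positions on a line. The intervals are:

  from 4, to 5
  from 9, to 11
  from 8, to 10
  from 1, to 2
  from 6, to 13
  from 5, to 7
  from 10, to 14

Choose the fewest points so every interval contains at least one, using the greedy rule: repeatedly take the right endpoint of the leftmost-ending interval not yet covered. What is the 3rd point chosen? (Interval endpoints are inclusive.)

10

Process intervals by earliest right end; each time one isn't hit yet, stab at its right endpoint.
By right end: [1,2]  [4,5]  [5,7]  [8,10]  [9,11]  [6,13]  [10,14]
[1,2] uncovered → point at 2; [4,5] uncovered → point at 5; [8,10] uncovered → point at 10.
Points: 2, 5, 10 (3 total).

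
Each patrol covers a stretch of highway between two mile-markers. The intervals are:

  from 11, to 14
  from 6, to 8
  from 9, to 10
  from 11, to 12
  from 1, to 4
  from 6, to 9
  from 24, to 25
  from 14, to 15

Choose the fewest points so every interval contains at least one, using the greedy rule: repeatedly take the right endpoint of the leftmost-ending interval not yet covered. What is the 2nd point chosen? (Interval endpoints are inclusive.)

By right end: [1,4]  [6,8]  [6,9]  [9,10]  [11,12]  [11,14]  [14,15]  [24,25]
[1,4] uncovered → point at 4; [6,8] uncovered → point at 8; [9,10] uncovered → point at 10; [11,12] uncovered → point at 12; [14,15] uncovered → point at 15; [24,25] uncovered → point at 25.
Points: 4, 8, 10, 12, 15, 25 (6 total).

8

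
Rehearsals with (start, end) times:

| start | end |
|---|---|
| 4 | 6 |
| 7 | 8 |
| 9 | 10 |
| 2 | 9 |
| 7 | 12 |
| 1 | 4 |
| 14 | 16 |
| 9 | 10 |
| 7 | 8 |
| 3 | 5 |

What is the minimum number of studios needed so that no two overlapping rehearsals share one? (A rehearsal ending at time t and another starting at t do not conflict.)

4

Events (time:±→running): 1:+→1 2:+→2 3:+→3 4:-→2 4:+→3 5:-→2 6:-→1 7:+→2 7:+→3 7:+→4 … peak 4.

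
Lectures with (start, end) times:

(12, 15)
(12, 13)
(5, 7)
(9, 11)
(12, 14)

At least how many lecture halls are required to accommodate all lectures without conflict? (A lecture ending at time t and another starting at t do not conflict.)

3

Events (time:±→running): 5:+→1 7:-→0 9:+→1 11:-→0 12:+→1 12:+→2 12:+→3 … peak 3.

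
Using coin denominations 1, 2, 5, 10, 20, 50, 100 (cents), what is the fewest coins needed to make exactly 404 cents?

404 − 4×100→4 − 2×2→0
Total coins = 4 + 2 = 6

6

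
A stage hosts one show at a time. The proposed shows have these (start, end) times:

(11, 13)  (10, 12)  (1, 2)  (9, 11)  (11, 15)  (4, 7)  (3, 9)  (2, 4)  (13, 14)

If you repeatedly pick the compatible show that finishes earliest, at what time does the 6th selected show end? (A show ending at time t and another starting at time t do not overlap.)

Greedy by earliest finish: after sorting by end time, pick each interval compatible with the last pick.
By end time: (1,2), (2,4), (4,7), (3,9), (9,11), (10,12), (11,13), (13,14), (11,15).
Pick (1,2); next start ≥ 2 → (2,4); next start ≥ 4 → (4,7); next start ≥ 7 → (9,11); next start ≥ 11 → (11,13); next start ≥ 13 → (13,14).
Selected: (1,2) (2,4) (4,7) (9,11) (11,13) (13,14)

14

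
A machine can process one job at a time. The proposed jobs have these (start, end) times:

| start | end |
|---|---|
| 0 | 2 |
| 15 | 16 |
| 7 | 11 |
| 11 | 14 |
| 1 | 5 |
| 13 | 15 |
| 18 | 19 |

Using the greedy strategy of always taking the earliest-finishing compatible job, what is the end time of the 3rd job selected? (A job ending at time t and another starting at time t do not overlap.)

Sorted by end: (0,2)  (1,5)  (7,11)  (11,14)  (13,15)  (15,16)  (18,19)
take (0,2); skip (1,5); take (7,11); take (11,14); take (15,16); take (18,19).
Selected: (0,2) (7,11) (11,14) (15,16) (18,19)

14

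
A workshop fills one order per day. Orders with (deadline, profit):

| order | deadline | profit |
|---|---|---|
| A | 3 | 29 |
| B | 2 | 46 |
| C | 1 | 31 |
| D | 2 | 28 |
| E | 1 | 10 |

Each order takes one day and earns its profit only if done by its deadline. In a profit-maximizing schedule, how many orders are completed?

Profit order: B=46 C=31 A=29 D=28 E=10
Assign: B→slot 2, C→slot 1, A→slot 3, D skipped, E skipped.
Slots: [1:C] [2:B] [3:A]
3 of 5 scheduled.

3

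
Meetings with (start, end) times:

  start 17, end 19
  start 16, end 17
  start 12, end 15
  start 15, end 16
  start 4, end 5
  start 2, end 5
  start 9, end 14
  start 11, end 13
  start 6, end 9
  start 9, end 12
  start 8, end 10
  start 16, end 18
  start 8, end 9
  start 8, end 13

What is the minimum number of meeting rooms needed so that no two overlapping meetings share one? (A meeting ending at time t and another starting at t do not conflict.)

Events (time:±→running): 2:+→1 4:+→2 5:-→1 5:-→0 6:+→1 8:+→2 8:+→3 8:+→4 … peak 4.

4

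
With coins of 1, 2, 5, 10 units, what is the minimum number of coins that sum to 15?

15 = 1×10 + 1×5
Total coins = 1 + 1 = 2

2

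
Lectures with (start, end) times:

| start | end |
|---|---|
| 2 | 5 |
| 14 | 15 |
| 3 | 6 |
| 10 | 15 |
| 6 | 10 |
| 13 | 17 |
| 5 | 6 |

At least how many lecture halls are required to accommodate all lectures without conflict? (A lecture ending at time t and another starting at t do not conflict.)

The answer is the maximum number of intervals overlapping at any instant.
starts: [2, 3, 5, 6, 10, 13, 14]
ends:   [5, 6, 6, 10, 15, 15, 17]
s2→1 s3→2 e5→1 s5→2 e6→1 e6→0 s6→1 e10→0 s10→1 s13→2 s14→3  — peak 3.

3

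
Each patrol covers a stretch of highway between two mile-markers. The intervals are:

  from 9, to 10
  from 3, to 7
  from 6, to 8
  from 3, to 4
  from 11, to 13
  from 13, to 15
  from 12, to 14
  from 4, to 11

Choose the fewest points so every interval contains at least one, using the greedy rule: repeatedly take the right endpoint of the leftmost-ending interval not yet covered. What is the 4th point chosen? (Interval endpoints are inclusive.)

Process intervals by earliest right end; each time one isn't hit yet, stab at its right endpoint.
By right end: [3,4]  [3,7]  [6,8]  [9,10]  [4,11]  [11,13]  [12,14]  [13,15]
[3,4] uncovered → point at 4; [6,8] uncovered → point at 8; [9,10] uncovered → point at 10; [11,13] uncovered → point at 13.
Points: 4, 8, 10, 13 (4 total).

13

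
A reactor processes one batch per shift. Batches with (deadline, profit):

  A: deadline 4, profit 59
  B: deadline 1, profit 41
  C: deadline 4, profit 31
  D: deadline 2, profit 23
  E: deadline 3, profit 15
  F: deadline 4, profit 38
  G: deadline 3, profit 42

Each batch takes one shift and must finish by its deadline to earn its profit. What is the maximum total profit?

180

By profit: A(d4,59), G(d3,42), B(d1,41), F(d4,38), C(d4,31), D(d2,23), E(d3,15)
A→slot 4; G→slot 3; B→slot 1; F→slot 2; C skipped; D skipped; E skipped.
Profit = 41 + 38 + 42 + 59 = 180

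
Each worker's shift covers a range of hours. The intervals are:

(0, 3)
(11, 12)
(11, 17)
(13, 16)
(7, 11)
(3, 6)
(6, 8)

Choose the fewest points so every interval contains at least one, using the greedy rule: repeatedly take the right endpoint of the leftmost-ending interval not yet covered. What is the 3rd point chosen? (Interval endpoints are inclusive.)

By right end: [0,3]  [3,6]  [6,8]  [7,11]  [11,12]  [13,16]  [11,17]
[0,3] uncovered → point at 3; [6,8] uncovered → point at 8; [11,12] uncovered → point at 12; [13,16] uncovered → point at 16.
Points: 3, 8, 12, 16 (4 total).

12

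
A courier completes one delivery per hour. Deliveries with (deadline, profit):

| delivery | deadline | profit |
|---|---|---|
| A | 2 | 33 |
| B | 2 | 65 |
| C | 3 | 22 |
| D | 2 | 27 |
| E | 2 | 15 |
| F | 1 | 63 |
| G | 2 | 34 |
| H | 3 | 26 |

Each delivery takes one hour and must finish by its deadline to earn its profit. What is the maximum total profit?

154

Take jobs in profit order; each goes to the latest open slot no later than its deadline.
By profit: B(d2,65), F(d1,63), G(d2,34), A(d2,33), D(d2,27), H(d3,26), C(d3,22), E(d2,15)
B→slot 2; F→slot 1; G skipped; A skipped; D skipped; H→slot 3; C skipped; E skipped.
Profit = 63 + 65 + 26 = 154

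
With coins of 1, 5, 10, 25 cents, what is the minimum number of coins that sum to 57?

5

Greedy: take as many of the largest coin as possible, then repeat with the remainder.
57 − 2×25→7 − 1×5→2 − 2×1→0
Total coins = 2 + 1 + 2 = 5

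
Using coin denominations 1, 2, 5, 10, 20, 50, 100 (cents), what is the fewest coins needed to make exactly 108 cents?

Use the largest denomination that fits, subtract, and repeat.
108 = 1×100 + 1×5 + 1×2 + 1×1
Total coins = 1 + 1 + 1 + 1 = 4

4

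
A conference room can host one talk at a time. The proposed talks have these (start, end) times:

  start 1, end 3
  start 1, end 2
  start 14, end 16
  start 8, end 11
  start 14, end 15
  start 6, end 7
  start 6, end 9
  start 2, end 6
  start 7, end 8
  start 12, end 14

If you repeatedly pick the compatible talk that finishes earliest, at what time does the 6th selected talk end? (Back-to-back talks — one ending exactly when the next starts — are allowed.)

14

Greedy by earliest finish: after sorting by end time, pick each interval compatible with the last pick.
By end time: (1,2), (1,3), (2,6), (6,7), (7,8), (6,9), (8,11), (12,14), (14,15), (14,16).
Pick (1,2); next start ≥ 2 → (2,6); next start ≥ 6 → (6,7); next start ≥ 7 → (7,8); next start ≥ 8 → (8,11); next start ≥ 11 → (12,14); next start ≥ 14 → (14,15).
Selected: (1,2) (2,6) (6,7) (7,8) (8,11) (12,14) (14,15)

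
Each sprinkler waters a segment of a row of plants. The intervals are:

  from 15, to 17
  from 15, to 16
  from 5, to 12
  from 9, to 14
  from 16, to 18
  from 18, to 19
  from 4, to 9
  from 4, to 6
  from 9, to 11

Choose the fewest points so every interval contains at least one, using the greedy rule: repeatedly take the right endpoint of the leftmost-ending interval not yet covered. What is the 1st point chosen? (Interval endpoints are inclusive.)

Sort by right endpoint; whenever an interval is uncovered, place a point at its right end.
Sorted: [4,6] [4,9] [9,11] [5,12] [9,14] [15,16] [15,17] [16,18] [18,19]
{[4,6],[4,9]} hit by 6; {[9,11],[5,12],[9,14]} hit by 11; {[15,16],[15,17],[16,18]} hit by 16; {[18,19]} hit by 19.
Points: 6, 11, 16, 19 (4 total).

6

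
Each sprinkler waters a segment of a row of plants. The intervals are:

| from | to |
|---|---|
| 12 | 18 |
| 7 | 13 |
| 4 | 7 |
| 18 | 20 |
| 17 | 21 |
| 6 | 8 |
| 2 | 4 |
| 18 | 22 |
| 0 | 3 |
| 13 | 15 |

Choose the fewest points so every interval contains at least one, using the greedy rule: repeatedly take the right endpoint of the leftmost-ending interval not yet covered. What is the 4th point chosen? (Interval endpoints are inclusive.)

Sorted: [0,3] [2,4] [4,7] [6,8] [7,13] [13,15] [12,18] [18,20] [17,21] [18,22]
{[0,3],[2,4]} hit by 3; {[4,7],[6,8],[7,13]} hit by 7; {[13,15],[12,18]} hit by 15; {[18,20],[17,21],[18,22]} hit by 20.
Points: 3, 7, 15, 20 (4 total).

20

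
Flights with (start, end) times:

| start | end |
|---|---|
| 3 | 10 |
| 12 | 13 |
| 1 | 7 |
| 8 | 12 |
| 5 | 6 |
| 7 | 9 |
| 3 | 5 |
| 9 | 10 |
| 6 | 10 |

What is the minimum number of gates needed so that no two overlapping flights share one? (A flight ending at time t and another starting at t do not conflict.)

Events (time:±→running): 1:+→1 3:+→2 3:+→3 5:-→2 5:+→3 6:-→2 6:+→3 7:-→2 7:+→3 8:+→4 … peak 4.

4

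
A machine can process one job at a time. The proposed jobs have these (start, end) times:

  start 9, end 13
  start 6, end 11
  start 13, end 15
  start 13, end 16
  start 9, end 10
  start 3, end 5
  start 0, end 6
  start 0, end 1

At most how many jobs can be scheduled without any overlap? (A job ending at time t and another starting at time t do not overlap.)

By end time: (0,1), (3,5), (0,6), (9,10), (6,11), (9,13), (13,15), (13,16).
Pick (0,1); next start ≥ 1 → (3,5); next start ≥ 5 → (9,10); next start ≥ 10 → (13,15).
Selected 4 jobs.

4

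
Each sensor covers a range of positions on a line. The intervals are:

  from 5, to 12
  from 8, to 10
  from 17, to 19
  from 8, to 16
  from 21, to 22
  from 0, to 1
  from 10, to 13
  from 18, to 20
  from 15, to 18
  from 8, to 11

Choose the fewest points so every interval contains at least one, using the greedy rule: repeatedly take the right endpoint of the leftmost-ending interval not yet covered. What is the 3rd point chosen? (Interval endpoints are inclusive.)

18

Process intervals by earliest right end; each time one isn't hit yet, stab at its right endpoint.
By right end: [0,1]  [8,10]  [8,11]  [5,12]  [10,13]  [8,16]  [15,18]  [17,19]  [18,20]  [21,22]
[0,1] uncovered → point at 1; [8,10] uncovered → point at 10; [15,18] uncovered → point at 18; [21,22] uncovered → point at 22.
Points: 1, 10, 18, 22 (4 total).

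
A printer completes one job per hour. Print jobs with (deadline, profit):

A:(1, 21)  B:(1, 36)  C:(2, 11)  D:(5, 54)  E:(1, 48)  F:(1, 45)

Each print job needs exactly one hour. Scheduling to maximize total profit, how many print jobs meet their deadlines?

By profit: D(d5,54), E(d1,48), F(d1,45), B(d1,36), A(d1,21), C(d2,11)
D→slot 5; E→slot 1; F skipped; B skipped; A skipped; C→slot 2.
3 of 6 scheduled.

3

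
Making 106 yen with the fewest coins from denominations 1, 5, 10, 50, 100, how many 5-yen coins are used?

106 = 1×100 + 1×5 + 1×1
Count of 5: 1

1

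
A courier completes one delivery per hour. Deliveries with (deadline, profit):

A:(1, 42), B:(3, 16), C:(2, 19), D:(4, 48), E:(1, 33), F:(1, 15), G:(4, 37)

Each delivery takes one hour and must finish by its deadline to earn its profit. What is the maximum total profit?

146

Profit order: D=48 A=42 G=37 E=33 C=19 B=16 F=15
Assign: D→slot 4, A→slot 1, G→slot 3, E skipped, C→slot 2, B skipped, F skipped.
Slots: [1:A] [2:C] [3:G] [4:D]
Profit = 42 + 19 + 37 + 48 = 146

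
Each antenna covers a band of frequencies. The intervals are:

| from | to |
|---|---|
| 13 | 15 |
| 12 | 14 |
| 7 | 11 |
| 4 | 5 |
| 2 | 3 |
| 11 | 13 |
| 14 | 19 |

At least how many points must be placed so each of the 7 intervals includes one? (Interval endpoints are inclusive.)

4

Process intervals by earliest right end; each time one isn't hit yet, stab at its right endpoint.
By right end: [2,3]  [4,5]  [7,11]  [11,13]  [12,14]  [13,15]  [14,19]
[2,3] uncovered → point at 3; [4,5] uncovered → point at 5; [7,11] uncovered → point at 11; [12,14] uncovered → point at 14.
Points: 3, 5, 11, 14 (4 total).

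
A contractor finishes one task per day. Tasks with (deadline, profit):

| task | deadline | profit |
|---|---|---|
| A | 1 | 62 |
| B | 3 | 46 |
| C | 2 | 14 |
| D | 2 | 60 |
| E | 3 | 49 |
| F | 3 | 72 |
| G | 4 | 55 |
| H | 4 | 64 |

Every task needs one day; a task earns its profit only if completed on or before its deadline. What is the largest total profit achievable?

Profit order: F=72 H=64 A=62 D=60 G=55 E=49 B=46 C=14
Assign: F→slot 3, H→slot 4, A→slot 1, D→slot 2, G skipped, E skipped, B skipped, C skipped.
Slots: [1:A] [2:D] [3:F] [4:H]
Profit = 62 + 60 + 72 + 64 = 258

258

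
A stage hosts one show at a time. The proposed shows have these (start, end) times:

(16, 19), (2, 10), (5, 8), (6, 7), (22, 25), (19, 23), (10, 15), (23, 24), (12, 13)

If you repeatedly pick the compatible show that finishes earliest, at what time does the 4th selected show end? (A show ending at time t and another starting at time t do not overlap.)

23

Sort by end time and greedily take each interval whose start is ≥ the last chosen end.
By end time: (6,7), (5,8), (2,10), (12,13), (10,15), (16,19), (19,23), (23,24), (22,25).
Pick (6,7); next start ≥ 7 → (12,13); next start ≥ 13 → (16,19); next start ≥ 19 → (19,23); next start ≥ 23 → (23,24).
Selected: (6,7) (12,13) (16,19) (19,23) (23,24)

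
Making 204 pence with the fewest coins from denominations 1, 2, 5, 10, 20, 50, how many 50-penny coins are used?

Greedy: take as many of the largest coin as possible, then repeat with the remainder.
204 − 4×50→4 − 2×2→0
Count of 50: 4

4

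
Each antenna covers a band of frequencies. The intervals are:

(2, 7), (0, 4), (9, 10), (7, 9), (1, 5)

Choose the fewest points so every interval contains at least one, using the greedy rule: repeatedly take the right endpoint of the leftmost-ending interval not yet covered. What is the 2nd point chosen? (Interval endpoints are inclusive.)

9

Sorted: [0,4] [1,5] [2,7] [7,9] [9,10]
{[0,4],[1,5],[2,7]} hit by 4; {[7,9],[9,10]} hit by 9.
Points: 4, 9 (2 total).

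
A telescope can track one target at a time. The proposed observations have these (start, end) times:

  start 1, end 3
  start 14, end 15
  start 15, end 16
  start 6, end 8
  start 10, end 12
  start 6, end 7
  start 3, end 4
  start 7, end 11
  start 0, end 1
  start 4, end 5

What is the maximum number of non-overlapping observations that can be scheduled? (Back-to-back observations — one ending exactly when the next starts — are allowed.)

8

Sorted by end: (0,1)  (1,3)  (3,4)  (4,5)  (6,7)  (6,8)  (7,11)  (10,12)  (14,15)  (15,16)
take (0,1); take (1,3); take (3,4); take (4,5); take (6,7); take (7,11); skip (10,12); take (14,15); take (15,16).
Selected 8 observations.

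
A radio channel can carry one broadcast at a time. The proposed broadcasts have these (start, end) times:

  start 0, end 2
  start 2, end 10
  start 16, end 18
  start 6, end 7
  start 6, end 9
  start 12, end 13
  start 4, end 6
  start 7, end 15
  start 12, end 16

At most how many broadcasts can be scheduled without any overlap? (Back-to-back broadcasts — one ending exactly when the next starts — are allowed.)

5

Order by finish time; keep every interval that doesn't clash with the previous kept one.
By end time: (0,2), (4,6), (6,7), (6,9), (2,10), (12,13), (7,15), (12,16), (16,18).
Pick (0,2); next start ≥ 2 → (4,6); next start ≥ 6 → (6,7); next start ≥ 7 → (12,13); next start ≥ 13 → (16,18).
Selected 5 broadcasts.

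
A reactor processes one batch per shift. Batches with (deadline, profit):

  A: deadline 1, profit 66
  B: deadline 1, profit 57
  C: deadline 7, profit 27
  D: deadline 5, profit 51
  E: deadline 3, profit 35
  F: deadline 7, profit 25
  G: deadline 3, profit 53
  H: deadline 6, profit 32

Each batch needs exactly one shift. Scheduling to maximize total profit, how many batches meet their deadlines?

7

Profit order: A=66 B=57 G=53 D=51 E=35 H=32 C=27 F=25
Assign: A→slot 1, B skipped, G→slot 3, D→slot 5, E→slot 2, H→slot 6, C→slot 7, F→slot 4.
Slots: [1:A] [2:E] [3:G] [4:F] [5:D] [6:H] [7:C]
7 of 8 scheduled.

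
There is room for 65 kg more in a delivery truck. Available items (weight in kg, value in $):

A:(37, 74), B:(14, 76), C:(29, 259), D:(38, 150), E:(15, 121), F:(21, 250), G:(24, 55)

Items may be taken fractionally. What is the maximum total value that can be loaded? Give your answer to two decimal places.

630.00

Ratios (sorted): F 11.90, C 8.93, E 8.07, B 5.43, D 3.95, G 2.29, A 2.00
take F (21 @ 250); take C (29 @ 259); take E (15 @ 121). Capacity used 65/65.
Total value = 630.00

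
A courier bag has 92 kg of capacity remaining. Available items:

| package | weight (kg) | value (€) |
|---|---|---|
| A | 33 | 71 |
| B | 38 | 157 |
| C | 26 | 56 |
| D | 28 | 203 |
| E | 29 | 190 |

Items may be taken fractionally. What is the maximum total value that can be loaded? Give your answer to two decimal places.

537.61

Sort by value per unit weight and fill in that order.
Order: D (203/28=7.25) > E (190/29=6.55) > B (157/38=4.13) > C (56/26=2.15) > A (71/33=2.15)
Fill: take D (28 @ 203) → take E (29 @ 190) → take 35/38 of B → 144.61; 92/92 used.
Total value = 537.61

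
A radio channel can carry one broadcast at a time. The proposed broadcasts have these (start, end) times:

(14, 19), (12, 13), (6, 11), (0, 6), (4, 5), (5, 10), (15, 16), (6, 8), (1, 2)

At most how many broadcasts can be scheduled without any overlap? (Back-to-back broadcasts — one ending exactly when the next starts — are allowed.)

5

Sorted by end: (1,2)  (4,5)  (0,6)  (6,8)  (5,10)  (6,11)  (12,13)  (15,16)  (14,19)
take (1,2); take (4,5); take (6,8); take (12,13); take (15,16).
Selected 5 broadcasts.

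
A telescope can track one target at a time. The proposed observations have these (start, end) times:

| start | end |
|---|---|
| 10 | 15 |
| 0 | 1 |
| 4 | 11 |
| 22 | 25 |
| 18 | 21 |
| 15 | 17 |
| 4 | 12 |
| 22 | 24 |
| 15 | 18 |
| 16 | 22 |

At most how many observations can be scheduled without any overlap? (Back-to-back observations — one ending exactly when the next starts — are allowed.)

Order by finish time; keep every interval that doesn't clash with the previous kept one.
Sorted by end: (0,1)  (4,11)  (4,12)  (10,15)  (15,17)  (15,18)  (18,21)  (16,22)  (22,24)  (22,25)
take (0,1); take (4,11); take (15,17); skip (15,18); take (18,21); take (22,24).
Selected 5 observations.

5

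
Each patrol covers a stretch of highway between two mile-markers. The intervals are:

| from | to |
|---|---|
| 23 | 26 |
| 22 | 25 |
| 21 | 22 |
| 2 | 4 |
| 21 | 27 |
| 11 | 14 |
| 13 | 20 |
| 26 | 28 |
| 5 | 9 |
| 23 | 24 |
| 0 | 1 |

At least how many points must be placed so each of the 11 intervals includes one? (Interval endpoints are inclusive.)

7

Process intervals by earliest right end; each time one isn't hit yet, stab at its right endpoint.
By right end: [0,1]  [2,4]  [5,9]  [11,14]  [13,20]  [21,22]  [23,24]  [22,25]  [23,26]  [21,27]  [26,28]
[0,1] uncovered → point at 1; [2,4] uncovered → point at 4; [5,9] uncovered → point at 9; [11,14] uncovered → point at 14; [21,22] uncovered → point at 22; [23,24] uncovered → point at 24; [26,28] uncovered → point at 28.
Points: 1, 4, 9, 14, 22, 24, 28 (7 total).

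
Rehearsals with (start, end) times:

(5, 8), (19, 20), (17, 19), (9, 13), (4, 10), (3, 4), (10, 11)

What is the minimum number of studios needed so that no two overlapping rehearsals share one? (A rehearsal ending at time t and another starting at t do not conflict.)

starts: [3, 4, 5, 9, 10, 17, 19]
ends:   [4, 8, 10, 11, 13, 19, 20]
s3→1 e4→0 s4→1 s5→2  — peak 2.

2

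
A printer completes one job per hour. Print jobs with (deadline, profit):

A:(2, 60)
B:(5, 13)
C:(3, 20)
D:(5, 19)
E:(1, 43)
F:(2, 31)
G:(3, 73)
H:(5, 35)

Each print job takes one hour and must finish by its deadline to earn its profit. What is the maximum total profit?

230

Sort by profit descending; place each in the latest free slot ≤ its deadline.
Profit order: G=73 A=60 E=43 H=35 F=31 C=20 D=19 B=13
Assign: G→slot 3, A→slot 2, E→slot 1, H→slot 5, F skipped, C skipped, D→slot 4, B skipped.
Slots: [1:E] [2:A] [3:G] [4:D] [5:H]
Profit = 43 + 60 + 73 + 19 + 35 = 230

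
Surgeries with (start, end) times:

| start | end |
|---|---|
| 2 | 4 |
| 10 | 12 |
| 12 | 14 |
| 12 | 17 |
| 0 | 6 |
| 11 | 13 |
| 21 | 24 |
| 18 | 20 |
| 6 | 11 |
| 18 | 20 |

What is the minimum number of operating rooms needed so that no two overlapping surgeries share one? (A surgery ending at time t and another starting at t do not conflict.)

Events (time:±→running): 0:+→1 2:+→2 4:-→1 6:-→0 6:+→1 10:+→2 11:-→1 11:+→2 12:-→1 12:+→2 12:+→3 … peak 3.

3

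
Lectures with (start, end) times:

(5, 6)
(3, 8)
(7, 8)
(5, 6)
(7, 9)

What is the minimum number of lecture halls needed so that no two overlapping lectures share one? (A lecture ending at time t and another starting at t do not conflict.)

The answer is the maximum number of intervals overlapping at any instant.
starts: [3, 5, 5, 7, 7]
ends:   [6, 6, 8, 8, 9]
s3→1 s5→2 s5→3  — peak 3.

3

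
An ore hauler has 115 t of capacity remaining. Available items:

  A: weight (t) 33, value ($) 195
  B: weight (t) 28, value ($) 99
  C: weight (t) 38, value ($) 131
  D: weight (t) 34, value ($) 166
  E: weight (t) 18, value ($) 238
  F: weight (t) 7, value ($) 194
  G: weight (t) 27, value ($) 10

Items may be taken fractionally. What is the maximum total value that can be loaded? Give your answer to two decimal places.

Order: F (194/7=27.71) > E (238/18=13.22) > A (195/33=5.91) > D (166/34=4.88) > B (99/28=3.54) > C (131/38=3.45) > G (10/27=0.37)
Fill: take F (7 @ 194) → take E (18 @ 238) → take A (33 @ 195) → take D (34 @ 166) → take 23/28 of B → 81.32; 115/115 used.
Total value = 874.32

874.32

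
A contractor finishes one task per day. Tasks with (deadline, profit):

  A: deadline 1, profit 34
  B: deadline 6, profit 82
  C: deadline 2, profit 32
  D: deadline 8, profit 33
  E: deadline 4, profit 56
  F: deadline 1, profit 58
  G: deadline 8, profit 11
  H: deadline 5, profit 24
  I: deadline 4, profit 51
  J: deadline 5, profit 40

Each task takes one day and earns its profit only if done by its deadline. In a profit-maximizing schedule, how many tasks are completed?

Take jobs in profit order; each goes to the latest open slot no later than its deadline.
By profit: B(d6,82), F(d1,58), E(d4,56), I(d4,51), J(d5,40), A(d1,34), D(d8,33), C(d2,32), H(d5,24), G(d8,11)
B→slot 6; F→slot 1; E→slot 4; I→slot 3; J→slot 5; A skipped; D→slot 8; C→slot 2; H skipped; G→slot 7.
8 of 10 scheduled.

8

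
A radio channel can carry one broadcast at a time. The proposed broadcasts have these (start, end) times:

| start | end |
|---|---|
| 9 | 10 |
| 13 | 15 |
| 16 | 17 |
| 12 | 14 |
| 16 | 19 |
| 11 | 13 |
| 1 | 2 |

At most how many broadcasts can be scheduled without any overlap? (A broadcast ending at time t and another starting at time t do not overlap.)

By end time: (1,2), (9,10), (11,13), (12,14), (13,15), (16,17), (16,19).
Pick (1,2); next start ≥ 2 → (9,10); next start ≥ 10 → (11,13); next start ≥ 13 → (13,15); next start ≥ 15 → (16,17).
Selected 5 broadcasts.

5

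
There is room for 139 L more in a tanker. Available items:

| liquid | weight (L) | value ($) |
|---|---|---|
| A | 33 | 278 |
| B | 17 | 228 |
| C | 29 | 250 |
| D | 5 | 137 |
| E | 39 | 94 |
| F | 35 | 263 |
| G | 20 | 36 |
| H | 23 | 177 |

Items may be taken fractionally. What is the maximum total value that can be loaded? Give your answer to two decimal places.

Order: D (137/5=27.40) > B (228/17=13.41) > C (250/29=8.62) > A (278/33=8.42) > H (177/23=7.70) > F (263/35=7.51) > E (94/39=2.41) > G (36/20=1.80)
Fill: take D (5 @ 137) → take B (17 @ 228) → take C (29 @ 250) → take A (33 @ 278) → take H (23 @ 177) → take 32/35 of F → 240.46; 139/139 used.
Total value = 1310.46

1310.46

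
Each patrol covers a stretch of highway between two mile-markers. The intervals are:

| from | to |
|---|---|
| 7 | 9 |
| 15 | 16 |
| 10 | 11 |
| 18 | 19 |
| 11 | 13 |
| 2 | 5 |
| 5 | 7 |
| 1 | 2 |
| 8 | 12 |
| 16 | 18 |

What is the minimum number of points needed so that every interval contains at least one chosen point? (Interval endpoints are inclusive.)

5

Sort by right endpoint; whenever an interval is uncovered, place a point at its right end.
By right end: [1,2]  [2,5]  [5,7]  [7,9]  [10,11]  [8,12]  [11,13]  [15,16]  [16,18]  [18,19]
[1,2] uncovered → point at 2; [5,7] uncovered → point at 7; [10,11] uncovered → point at 11; [15,16] uncovered → point at 16; [18,19] uncovered → point at 19.
Points: 2, 7, 11, 16, 19 (5 total).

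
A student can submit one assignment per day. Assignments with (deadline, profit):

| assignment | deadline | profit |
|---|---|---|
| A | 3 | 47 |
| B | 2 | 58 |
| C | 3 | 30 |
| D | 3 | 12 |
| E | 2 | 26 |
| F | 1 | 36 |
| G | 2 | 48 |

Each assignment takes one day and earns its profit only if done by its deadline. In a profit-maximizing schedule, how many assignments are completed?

Take jobs in profit order; each goes to the latest open slot no later than its deadline.
Profit order: B=58 G=48 A=47 F=36 C=30 E=26 D=12
Assign: B→slot 2, G→slot 1, A→slot 3, F skipped, C skipped, E skipped, D skipped.
Slots: [1:G] [2:B] [3:A]
3 of 7 scheduled.

3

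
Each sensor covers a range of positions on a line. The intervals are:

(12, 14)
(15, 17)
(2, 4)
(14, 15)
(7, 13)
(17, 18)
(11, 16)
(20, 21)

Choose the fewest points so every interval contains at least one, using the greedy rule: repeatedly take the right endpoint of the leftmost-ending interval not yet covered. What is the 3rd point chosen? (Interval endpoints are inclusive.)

Sort by right endpoint; whenever an interval is uncovered, place a point at its right end.
By right end: [2,4]  [7,13]  [12,14]  [14,15]  [11,16]  [15,17]  [17,18]  [20,21]
[2,4] uncovered → point at 4; [7,13] uncovered → point at 13; [14,15] uncovered → point at 15; [17,18] uncovered → point at 18; [20,21] uncovered → point at 21.
Points: 4, 13, 15, 18, 21 (5 total).

15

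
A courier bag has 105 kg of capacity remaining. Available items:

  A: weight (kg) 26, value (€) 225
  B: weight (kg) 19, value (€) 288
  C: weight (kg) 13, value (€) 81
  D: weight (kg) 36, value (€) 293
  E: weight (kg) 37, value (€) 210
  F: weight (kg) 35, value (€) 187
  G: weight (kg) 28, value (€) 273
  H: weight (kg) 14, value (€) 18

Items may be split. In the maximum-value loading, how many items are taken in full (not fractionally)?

Order: B (288/19=15.16) > G (273/28=9.75) > A (225/26=8.65) > D (293/36=8.14) > C (81/13=6.23) > E (210/37=5.68) > F (187/35=5.34) > H (18/14=1.29)
Fill: take B (19 @ 288) → take G (28 @ 273) → take A (26 @ 225) → take 32/36 of D → 260.44; 105/105 used.
3 item(s) taken whole; one partial (take 32/36 of D).

3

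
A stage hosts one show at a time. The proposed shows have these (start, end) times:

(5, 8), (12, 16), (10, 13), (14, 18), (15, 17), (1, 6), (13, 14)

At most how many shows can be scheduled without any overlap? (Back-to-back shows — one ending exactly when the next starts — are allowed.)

By end time: (1,6), (5,8), (10,13), (13,14), (12,16), (15,17), (14,18).
Pick (1,6); next start ≥ 6 → (10,13); next start ≥ 13 → (13,14); next start ≥ 14 → (15,17).
Selected 4 shows.

4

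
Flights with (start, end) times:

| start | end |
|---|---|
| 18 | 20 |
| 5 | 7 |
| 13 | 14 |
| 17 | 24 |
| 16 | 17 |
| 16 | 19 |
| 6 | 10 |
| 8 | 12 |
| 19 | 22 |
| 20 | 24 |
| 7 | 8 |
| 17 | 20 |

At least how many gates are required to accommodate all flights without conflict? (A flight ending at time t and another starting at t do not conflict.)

4

The answer is the maximum number of intervals overlapping at any instant.
Events (time:±→running): 5:+→1 6:+→2 7:-→1 7:+→2 8:-→1 8:+→2 10:-→1 12:-→0 13:+→1 14:-→0 16:+→1 16:+→2 17:-→1 17:+→2 17:+→3 18:+→4 … peak 4.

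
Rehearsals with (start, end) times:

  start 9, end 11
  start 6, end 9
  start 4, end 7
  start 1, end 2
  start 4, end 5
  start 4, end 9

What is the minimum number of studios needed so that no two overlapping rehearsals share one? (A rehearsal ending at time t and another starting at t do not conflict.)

3

Count concurrent intervals with a sweep; the peak is the room count.
Events (time:±→running): 1:+→1 2:-→0 4:+→1 4:+→2 4:+→3 … peak 3.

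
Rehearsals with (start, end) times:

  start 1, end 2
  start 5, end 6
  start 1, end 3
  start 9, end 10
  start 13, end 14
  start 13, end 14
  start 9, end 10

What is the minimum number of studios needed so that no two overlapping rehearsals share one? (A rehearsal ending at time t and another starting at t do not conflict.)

Events (time:±→running): 1:+→1 1:+→2 … peak 2.

2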